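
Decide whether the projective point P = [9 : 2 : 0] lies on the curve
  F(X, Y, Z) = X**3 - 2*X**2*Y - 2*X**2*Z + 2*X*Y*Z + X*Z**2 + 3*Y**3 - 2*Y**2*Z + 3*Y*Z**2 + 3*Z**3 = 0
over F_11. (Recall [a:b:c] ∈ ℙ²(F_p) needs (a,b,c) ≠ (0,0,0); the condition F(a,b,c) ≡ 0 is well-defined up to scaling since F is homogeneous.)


F(9,2,0) ≡ 0 (mod 11); P is on the curve.

Evaluate F(9, 2, 0) term-by-term (mod 11).
  X**3 ↦ 1·729·1·1 = 729
  -2*X**2*Y ↦ -2·81·2·1 = -324
  -2*X**2*Z ↦ -2·81·1·0 = 0
  2*X*Y*Z ↦ 2·9·2·0 = 0
  X*Z**2 ↦ 1·9·1·0 = 0
  3*Y**3 ↦ 3·1·8·1 = 24
  -2*Y**2*Z ↦ -2·1·4·0 = 0
  3*Y*Z**2 ↦ 3·1·2·0 = 0
  3*Z**3 ↦ 3·1·1·0 = 0
Sum: F(9, 2, 0) = (729) + (-324) + (0) + (0) + (0) + (24) + (0) + (0) + (0) = 429.
Reducing mod 11: 429 ≡ 0 (mod 11).
Since F(a, b, c) ≡ 0 (mod 11), P lies on the curve.


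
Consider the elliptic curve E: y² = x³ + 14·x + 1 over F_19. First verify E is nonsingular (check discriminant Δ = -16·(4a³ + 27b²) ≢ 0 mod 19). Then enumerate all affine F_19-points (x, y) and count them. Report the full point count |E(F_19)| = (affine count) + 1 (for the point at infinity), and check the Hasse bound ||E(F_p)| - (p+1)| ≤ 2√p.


Affine points = {(0, 1), (0, 18), (1, 4), (1, 15), (4, 8), (4, 11), (5, 5), (5, 14), (6, 4), (6, 15), (7, 9), (7, 10), (8, 6), (8, 13), (9, 1), (9, 18), (10, 1), (10, 18), (11, 2), (11, 17), (12, 4), (12, 15), (13, 9), (13, 10), (18, 9), (18, 10)}; affine count = 26; |E(F_19)| = 27.

Discriminant check: Δ ∝ 4a³ + 27b² = 4·14³ + 27·1² = 4·2744 + 27·1 ≡ 2 (mod 19). Nonzero ⇒ E is nonsingular.
For each x ∈ F_19, compute rhs = x³ + 14·x + 1 mod 19, then count y ∈ F_19 with y² ≡ rhs.
  x = 0: rhs = 1, matching y values: 1, 18 (2 points).
  x = 1: rhs = 16, matching y values: 4, 15 (2 points).
  x = 2: rhs = 18, matching y values: none (0 points).
  x = 3: rhs = 13, matching y values: none (0 points).
  x = 4: rhs = 7, matching y values: 8, 11 (2 points).
  x = 5: rhs = 6, matching y values: 5, 14 (2 points).
  x = 6: rhs = 16, matching y values: 4, 15 (2 points).
  x = 7: rhs = 5, matching y values: 9, 10 (2 points).
  x = 8: rhs = 17, matching y values: 6, 13 (2 points).
  x = 9: rhs = 1, matching y values: 1, 18 (2 points).
  x = 10: rhs = 1, matching y values: 1, 18 (2 points).
  x = 11: rhs = 4, matching y values: 2, 17 (2 points).
  x = 12: rhs = 16, matching y values: 4, 15 (2 points).
  x = 13: rhs = 5, matching y values: 9, 10 (2 points).
  x = 14: rhs = 15, matching y values: none (0 points).
  x = 15: rhs = 14, matching y values: none (0 points).
  x = 16: rhs = 8, matching y values: none (0 points).
  x = 17: rhs = 3, matching y values: none (0 points).
  x = 18: rhs = 5, matching y values: 9, 10 (2 points).
Total affine count: 26.
Full point count |E(F_19)| = 26 + 1 = 27.
Hasse bound: |27 − (19+1)| = |7| = 7 ≤ 2√19 ≈ 8.7178 ✓.


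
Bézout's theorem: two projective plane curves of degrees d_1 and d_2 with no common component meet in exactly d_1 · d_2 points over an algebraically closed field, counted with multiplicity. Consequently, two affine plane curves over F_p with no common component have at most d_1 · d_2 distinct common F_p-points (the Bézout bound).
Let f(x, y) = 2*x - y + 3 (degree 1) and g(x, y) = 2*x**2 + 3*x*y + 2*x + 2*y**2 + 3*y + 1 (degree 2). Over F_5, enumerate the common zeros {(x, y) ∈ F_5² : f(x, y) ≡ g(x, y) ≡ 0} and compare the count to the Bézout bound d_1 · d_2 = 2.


Common zeros: {(1, 0), (3, 4)}; count = 2; Bézout bound = 2.

deg(f) = 1, deg(g) = 2, so Bézout bound = 2.
Scan x ∈ F_5. For each x, list the y ∈ F_5 with f(x, y) ≡ 0 and those with g(x, y) ≡ 0 (mod 5); the common zeros in that column are the intersection.
  x = 0: f ≡ 0 at y ∈ {3}; g ≡ 0 at y ∈ {2, 4}; common: ∅.
  x = 1: f ≡ 0 at y ∈ {0}; g ≡ 0 at y ∈ {0, 2}; common: {0}.
  x = 2: f ≡ 0 at y ∈ {2}; g ≡ 0 at y ∈ ∅; common: ∅.
  x = 3: f ≡ 0 at y ∈ {4}; g ≡ 0 at y ∈ {0, 4}; common: {4}.
  x = 4: f ≡ 0 at y ∈ {1}; g ≡ 0 at y ∈ ∅; common: ∅.
Collecting: common zeros = {(1, 0), (3, 4)}, so the count is 2.
Comparison with the Bézout bound: 2 ≤ 2 = deg(f)·deg(g), as expected for curves with no common component (the bound is attained).


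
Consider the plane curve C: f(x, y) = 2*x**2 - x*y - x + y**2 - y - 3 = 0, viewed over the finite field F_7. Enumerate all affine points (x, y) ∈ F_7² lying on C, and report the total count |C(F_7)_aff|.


Affine F_7-points: {(2, 4), (2, 6), (4, 1), (4, 4), (5, 0), (5, 6), (6, 0)}; count = 7.

For each of the 49 pairs (x, y) ∈ F_7², evaluate f(x, y) mod 7. Record the zeros.
  x = 0: [0↦4, 1↦4, 2↦6, 3↦3, 4↦2, 5↦3, 6↦6]  zeros at y ∈ ∅
  x = 1: [0↦5, 1↦4, 2↦5, 3↦1, 4↦6, 5↦6, 6↦1]  zeros at y ∈ ∅
  x = 2: [0↦3, 1↦1, 2↦1, 3↦3, 4↦0, 5↦6, 6↦0]  zeros at y ∈ {4, 6}
  x = 3: [0↦5, 1↦2, 2↦1, 3↦2, 4↦5, 5↦3, 6↦3]  zeros at y ∈ ∅
  x = 4: [0↦4, 1↦0, 2↦5, 3↦5, 4↦0, 5↦4, 6↦3]  zeros at y ∈ {1, 4}
  x = 5: [0↦0, 1↦2, 2↦6, 3↦5, 4↦6, 5↦2, 6↦0]  zeros at y ∈ {0, 6}
  x = 6: [0↦0, 1↦1, 2↦4, 3↦2, 4↦2, 5↦4, 6↦1]  zeros at y ∈ {0}
Collecting zeros: affine points = {(2, 4), (2, 6), (4, 1), (4, 4), (5, 0), (5, 6), (6, 0)}.
Total count |C(F_7)_aff| = 7.


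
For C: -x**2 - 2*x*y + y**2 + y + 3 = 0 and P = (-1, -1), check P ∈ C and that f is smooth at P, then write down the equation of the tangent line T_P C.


Tangent line at P: 4*x + y + 5 = 0.

Step 1: f(-1, -1) = 0, so P lies on C.
Step 2: partial derivatives
  f_x(x, y) = -2*x - 2*y, f_y(x, y) = -2*x + 2*y + 1.
  f_x(P) = 4, f_y(P) = 1 (gradient nonzero, so P is smooth).
Step 3: tangent line at P: 4·(x − -1) + 1·(y − -1) = 0.
Expanding: 4*x + y + 5 = 0.


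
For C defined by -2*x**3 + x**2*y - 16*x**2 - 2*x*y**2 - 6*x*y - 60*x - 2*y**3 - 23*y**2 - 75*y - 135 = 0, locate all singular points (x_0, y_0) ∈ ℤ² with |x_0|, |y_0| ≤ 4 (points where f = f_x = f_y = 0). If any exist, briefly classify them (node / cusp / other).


Singular points: {(-3, -3)}; classification: node.

Compute partial derivatives:
  f_x = -6*x**2 + 2*x*y - 32*x - 2*y**2 - 6*y - 60.
  f_y = x**2 - 4*x*y - 6*x - 6*y**2 - 46*y - 75.
Scan x_0 ∈ {−4, ..., 4}. For each x_0, f_y(x_0, y) is a polynomial in y; find its integer roots y ∈ {−4, ..., 4}, then test f_x and f at those candidates.
  x = -4: f_y(-4, y) = -6*y**2 - 30*y - 35; no integer root y with |y| ≤ 4.
  x = -3: f_y(-3, y) = -6*y**2 - 34*y - 48; vanishes at y ∈ {-3}. (-3, -3): f_x = 0, f = 0 — SINGULAR.
  x = -2: f_y(-2, y) = -6*y**2 - 38*y - 59; no integer root y with |y| ≤ 4.
  x = -1: f_y(-1, y) = -6*y**2 - 42*y - 68; no integer root y with |y| ≤ 4.
  x = 0: f_y(0, y) = -6*y**2 - 46*y - 75; no integer root y with |y| ≤ 4.
  x = 1: f_y(1, y) = -6*y**2 - 50*y - 80; no integer root y with |y| ≤ 4.
  x = 2: f_y(2, y) = -6*y**2 - 54*y - 83; no integer root y with |y| ≤ 4.
  x = 3: f_y(3, y) = -6*y**2 - 58*y - 84; no integer root y with |y| ≤ 4.
  x = 4: f_y(4, y) = -6*y**2 - 62*y - 83; no integer root y with |y| ≤ 4.
Only singular point on the grid: (-3, -3).
Classify: substitute x = -3 + u, y = -3 + v and expand: f = -2*u**3 + u**2*v - u**2 - 2*u*v**2 - 2*v**3 + v**2.
No constant or linear terms (consistent with a singular point). Quadratic part: -u**2 + v**2. Cubic part: -2*u**3 + u**2*v - 2*u*v**2 - 2*v**3.
The quadratic part v**2 - u**2 = (v − u)(v + u) splits into two distinct linear factors, so there are two distinct tangent lines y − -3 = ±(x − -3) — this is a node (ordinary double point).
Classification: node.


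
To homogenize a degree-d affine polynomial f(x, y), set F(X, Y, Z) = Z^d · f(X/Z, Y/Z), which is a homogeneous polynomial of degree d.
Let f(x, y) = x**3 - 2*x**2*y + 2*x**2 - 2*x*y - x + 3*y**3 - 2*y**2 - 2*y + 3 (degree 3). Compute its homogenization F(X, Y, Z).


F(X, Y, Z) = X**3 - 2*X**2*Y + 2*X**2*Z - 2*X*Y*Z - X*Z**2 + 3*Y**3 - 2*Y**2*Z - 2*Y*Z**2 + 3*Z**3

deg(f) = 3.
Substitute x = X/Z, y = Y/Z into f, then multiply by Z^3.
  monomial 1·x^3·y^0 ↦ 1·X^3·Y^0·Z^0.
  monomial -2·x^2·y^1 ↦ -2·X^2·Y^1·Z^0.
  monomial 2·x^2·y^0 ↦ 2·X^2·Y^0·Z^1.
  monomial -2·x^1·y^1 ↦ -2·X^1·Y^1·Z^1.
  monomial -1·x^1·y^0 ↦ -1·X^1·Y^0·Z^2.
  monomial 3·x^0·y^3 ↦ 3·X^0·Y^3·Z^0.
  monomial -2·x^0·y^2 ↦ -2·X^0·Y^2·Z^1.
  monomial -2·x^0·y^1 ↦ -2·X^0·Y^1·Z^2.
  monomial 3·x^0·y^0 ↦ 3·X^0·Y^0·Z^3.
Collecting: F(X, Y, Z) = X**3 - 2*X**2*Y + 2*X**2*Z - 2*X*Y*Z - X*Z**2 + 3*Y**3 - 2*Y**2*Z - 2*Y*Z**2 + 3*Z**3.


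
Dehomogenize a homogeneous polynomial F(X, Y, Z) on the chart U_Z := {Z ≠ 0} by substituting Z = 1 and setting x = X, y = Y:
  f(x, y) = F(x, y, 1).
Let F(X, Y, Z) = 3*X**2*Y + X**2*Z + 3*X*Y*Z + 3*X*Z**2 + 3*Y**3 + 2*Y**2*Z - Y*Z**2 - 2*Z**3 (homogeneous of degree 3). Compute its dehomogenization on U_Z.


f(x, y) = 3*x**2*y + x**2 + 3*x*y + 3*x + 3*y**3 + 2*y**2 - y - 2

On U_Z we set Z = 1. Each monomial c·X^i·Y^j·Z^k in F becomes c·x^i·y^j·1^k = c·x^i·y^j.
Substituting Z = 1: F(X, Y, 1) = 3*x**2*y + x**2 + 3*x*y + 3*x + 3*y**3 + 2*y**2 - y - 2.
Note: deg(f) ≤ deg(F) = 3; strict inequality happens when F is divisible by Z (lost terms).


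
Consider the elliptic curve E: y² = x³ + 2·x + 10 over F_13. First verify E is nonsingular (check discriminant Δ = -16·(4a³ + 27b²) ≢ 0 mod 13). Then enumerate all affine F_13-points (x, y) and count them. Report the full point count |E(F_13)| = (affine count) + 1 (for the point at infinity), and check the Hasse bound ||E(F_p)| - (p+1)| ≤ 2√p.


Affine points = {(0, 6), (0, 7), (1, 0), (2, 3), (2, 10), (3, 2), (3, 11), (4, 2), (4, 11), (6, 2), (6, 11), (7, 4), (7, 9), (9, 4), (9, 9), (10, 4), (10, 9)}; affine count = 17; |E(F_13)| = 18.

Discriminant check: Δ ∝ 4a³ + 27b² = 4·2³ + 27·10² = 4·8 + 27·100 ≡ 2 (mod 13). Nonzero ⇒ E is nonsingular.
For each x ∈ F_13, compute rhs = x³ + 2·x + 10 mod 13, then count y ∈ F_13 with y² ≡ rhs.
  x = 0: rhs = 10, matching y values: 6, 7 (2 points).
  x = 1: rhs = 0, matching y values: 0 (1 points).
  x = 2: rhs = 9, matching y values: 3, 10 (2 points).
  x = 3: rhs = 4, matching y values: 2, 11 (2 points).
  x = 4: rhs = 4, matching y values: 2, 11 (2 points).
  x = 5: rhs = 2, matching y values: none (0 points).
  x = 6: rhs = 4, matching y values: 2, 11 (2 points).
  x = 7: rhs = 3, matching y values: 4, 9 (2 points).
  x = 8: rhs = 5, matching y values: none (0 points).
  x = 9: rhs = 3, matching y values: 4, 9 (2 points).
  x = 10: rhs = 3, matching y values: 4, 9 (2 points).
  x = 11: rhs = 11, matching y values: none (0 points).
  x = 12: rhs = 7, matching y values: none (0 points).
Total affine count: 17.
Full point count |E(F_13)| = 17 + 1 = 18.
Hasse bound: |18 − (13+1)| = |4| = 4 ≤ 2√13 ≈ 7.2111 ✓.


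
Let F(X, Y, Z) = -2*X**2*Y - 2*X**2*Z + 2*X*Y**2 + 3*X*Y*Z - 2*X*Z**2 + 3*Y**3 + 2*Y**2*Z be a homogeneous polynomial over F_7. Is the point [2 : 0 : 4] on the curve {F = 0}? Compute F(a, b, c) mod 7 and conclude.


F(2,0,4) ≡ 2 (mod 7); P is NOT on the curve.

Evaluate F(2, 0, 4) term-by-term (mod 7).
  -2*X**2*Y ↦ -2·4·0·1 = 0
  -2*X**2*Z ↦ -2·4·1·4 = -32
  2*X*Y**2 ↦ 2·2·0·1 = 0
  3*X*Y*Z ↦ 3·2·0·4 = 0
  -2*X*Z**2 ↦ -2·2·1·16 = -64
  3*Y**3 ↦ 3·1·0·1 = 0
  2*Y**2*Z ↦ 2·1·0·4 = 0
Sum: F(2, 0, 4) = (0) + (-32) + (0) + (0) + (-64) + (0) + (0) = -96.
Reducing mod 7: -96 ≡ 2 (mod 7).
Since F(a, b, c) ≡ 2 ≠ 0 (mod 7), P does NOT lie on the curve.


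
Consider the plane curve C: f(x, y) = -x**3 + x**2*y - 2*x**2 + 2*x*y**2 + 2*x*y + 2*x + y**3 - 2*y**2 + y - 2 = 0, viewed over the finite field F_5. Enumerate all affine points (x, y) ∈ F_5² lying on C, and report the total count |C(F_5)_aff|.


Affine F_5-points: {(0, 2), (0, 3), (2, 2), (3, 1), (3, 2), (3, 3), (4, 0), (4, 4)}; count = 8.

For each of the 25 pairs (x, y) ∈ F_5², evaluate f(x, y) mod 5. Record the zeros.
  x = 0: [0↦3, 1↦3, 2↦0, 3↦0, 4↦4]  zeros at y ∈ {2, 3}
  x = 1: [0↦2, 1↦2, 2↦3, 3↦1, 4↦2]  zeros at y ∈ ∅
  x = 2: [0↦1, 1↦3, 2↦0, 3↦3, 4↦3]  zeros at y ∈ {2}
  x = 3: [0↦4, 1↦0, 2↦0, 3↦0, 4↦1]  zeros at y ∈ {1, 2, 3}
  x = 4: [0↦0, 1↦2, 2↦2, 3↦1, 4↦0]  zeros at y ∈ {0, 4}
Collecting zeros: affine points = {(0, 2), (0, 3), (2, 2), (3, 1), (3, 2), (3, 3), (4, 0), (4, 4)}.
Total count |C(F_5)_aff| = 8.


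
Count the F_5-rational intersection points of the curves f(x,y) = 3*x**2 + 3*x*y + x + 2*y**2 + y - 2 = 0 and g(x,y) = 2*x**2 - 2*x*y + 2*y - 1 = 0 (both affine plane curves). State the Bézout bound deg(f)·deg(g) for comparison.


Common zeros: {(4, 1)}; count = 1; Bézout bound = 4.

deg(f) = 2, deg(g) = 2, so Bézout bound = 4.
Scan x ∈ F_5. For each x, list the y ∈ F_5 with f(x, y) ≡ 0 and those with g(x, y) ≡ 0 (mod 5); the common zeros in that column are the intersection.
  x = 0: f ≡ 0 at y ∈ ∅; g ≡ 0 at y ∈ {3}; common: ∅.
  x = 1: f ≡ 0 at y ∈ {4}; g ≡ 0 at y ∈ ∅; common: ∅.
  x = 2: f ≡ 0 at y ∈ ∅; g ≡ 0 at y ∈ {1}; common: ∅.
  x = 3: f ≡ 0 at y ∈ {1, 4}; g ≡ 0 at y ∈ {3}; common: ∅.
  x = 4: f ≡ 0 at y ∈ {0, 1}; g ≡ 0 at y ∈ {1}; common: {1}.
Collecting: common zeros = {(4, 1)}, so the count is 1.
Comparison with the Bézout bound: 1 ≤ 4 = deg(f)·deg(g), as expected for curves with no common component (the affine F_5-count falls short of the bound because intersections may lie at infinity, over extension fields, or carry multiplicity).


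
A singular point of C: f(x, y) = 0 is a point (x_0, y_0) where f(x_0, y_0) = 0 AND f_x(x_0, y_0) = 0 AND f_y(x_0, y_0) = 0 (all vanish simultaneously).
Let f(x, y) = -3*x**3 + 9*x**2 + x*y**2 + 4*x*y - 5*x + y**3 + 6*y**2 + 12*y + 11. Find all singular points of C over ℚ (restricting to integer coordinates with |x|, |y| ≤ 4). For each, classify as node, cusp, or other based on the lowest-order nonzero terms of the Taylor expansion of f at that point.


Singular points: {(1, -2)}; classification: cusp.

Compute partial derivatives:
  f_x = -9*x**2 + 18*x + y**2 + 4*y - 5.
  f_y = 2*x*y + 4*x + 3*y**2 + 12*y + 12.
Scan x_0 ∈ {−4, ..., 4}. For each x_0, f_y(x_0, y) is a polynomial in y; find its integer roots y ∈ {−4, ..., 4}, then test f_x and f at those candidates.
  x = -4: f_y(-4, y) = 3*y**2 + 4*y - 4; vanishes at y ∈ {-2}. (-4, -2): f_x = -225 ≠ 0.
  x = -3: f_y(-3, y) = 3*y**2 + 6*y; vanishes at y ∈ {-2, 0}. (-3, -2): f_x = -144 ≠ 0; (-3, 0): f_x = -140 ≠ 0.
  x = -2: f_y(-2, y) = 3*y**2 + 8*y + 4; vanishes at y ∈ {-2}. (-2, -2): f_x = -81 ≠ 0.
  x = -1: f_y(-1, y) = 3*y**2 + 10*y + 8; vanishes at y ∈ {-2}. (-1, -2): f_x = -36 ≠ 0.
  x = 0: f_y(0, y) = 3*y**2 + 12*y + 12; vanishes at y ∈ {-2}. (0, -2): f_x = -9 ≠ 0.
  x = 1: f_y(1, y) = 3*y**2 + 14*y + 16; vanishes at y ∈ {-2}. (1, -2): f_x = 0, f = 0 — SINGULAR.
  x = 2: f_y(2, y) = 3*y**2 + 16*y + 20; vanishes at y ∈ {-2}. (2, -2): f_x = -9 ≠ 0.
  x = 3: f_y(3, y) = 3*y**2 + 18*y + 24; vanishes at y ∈ {-4, -2}. (3, -4): f_x = -32 ≠ 0; (3, -2): f_x = -36 ≠ 0.
  x = 4: f_y(4, y) = 3*y**2 + 20*y + 28; vanishes at y ∈ {-2}. (4, -2): f_x = -81 ≠ 0.
Only singular point on the grid: (1, -2).
Classify: substitute x = 1 + u, y = -2 + v and expand: f = -3*u**3 + u*v**2 + v**3 + v**2.
No constant or linear terms (consistent with a singular point). Quadratic part: v**2. Cubic part: -3*u**3 + u*v**2 + v**3.
The quadratic part v**2 is a perfect square, so there is a single (double) tangent line v = 0, i.e. y = -2. Restricting the cubic part to that line (v = 0) leaves -3*u**3 ≠ 0, so f is not divisible by v and the branch is v² ≈ 3*u**3 to lowest order — this is a cusp.
Classification: cusp.


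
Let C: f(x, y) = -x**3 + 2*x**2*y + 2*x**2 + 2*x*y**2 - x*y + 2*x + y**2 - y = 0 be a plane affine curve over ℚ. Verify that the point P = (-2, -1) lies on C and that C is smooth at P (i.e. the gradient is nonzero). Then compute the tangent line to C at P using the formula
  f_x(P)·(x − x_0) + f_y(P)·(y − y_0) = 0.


Tangent line at P: -7*x + 15*y + 1 = 0.

Step 1: f(-2, -1) = 0, so P lies on C.
Step 2: partial derivatives
  f_x(x, y) = -3*x**2 + 4*x*y + 4*x + 2*y**2 - y + 2, f_y(x, y) = 2*x**2 + 4*x*y - x + 2*y - 1.
  f_x(P) = -7, f_y(P) = 15 (gradient nonzero, so P is smooth).
Step 3: tangent line at P: -7·(x − -2) + 15·(y − -1) = 0.
Expanding: -7*x + 15*y + 1 = 0.


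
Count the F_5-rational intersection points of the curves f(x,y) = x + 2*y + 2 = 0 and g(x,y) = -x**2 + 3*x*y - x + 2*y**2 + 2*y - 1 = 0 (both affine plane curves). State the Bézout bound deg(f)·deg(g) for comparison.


Common zeros: {(2, 3), (4, 2)}; count = 2; Bézout bound = 2.

deg(f) = 1, deg(g) = 2, so Bézout bound = 2.
Scan x ∈ F_5. For each x, list the y ∈ F_5 with f(x, y) ≡ 0 and those with g(x, y) ≡ 0 (mod 5); the common zeros in that column are the intersection.
  x = 0: f ≡ 0 at y ∈ {4}; g ≡ 0 at y ∈ ∅; common: ∅.
  x = 1: f ≡ 0 at y ∈ {1}; g ≡ 0 at y ∈ {2, 3}; common: ∅.
  x = 2: f ≡ 0 at y ∈ {3}; g ≡ 0 at y ∈ {3}; common: {3}.
  x = 3: f ≡ 0 at y ∈ {0}; g ≡ 0 at y ∈ {1}; common: ∅.
  x = 4: f ≡ 0 at y ∈ {2}; g ≡ 0 at y ∈ {1, 2}; common: {2}.
Collecting: common zeros = {(2, 3), (4, 2)}, so the count is 2.
Comparison with the Bézout bound: 2 ≤ 2 = deg(f)·deg(g), as expected for curves with no common component (the bound is attained).


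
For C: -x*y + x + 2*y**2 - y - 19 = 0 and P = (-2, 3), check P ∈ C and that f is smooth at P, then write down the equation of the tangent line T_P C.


Tangent line at P: -2*x + 13*y - 43 = 0.

Step 1: f(-2, 3) = 0, so P lies on C.
Step 2: partial derivatives
  f_x(x, y) = 1 - y, f_y(x, y) = -x + 4*y - 1.
  f_x(P) = -2, f_y(P) = 13 (gradient nonzero, so P is smooth).
Step 3: tangent line at P: -2·(x − -2) + 13·(y − 3) = 0.
Expanding: -2*x + 13*y - 43 = 0.


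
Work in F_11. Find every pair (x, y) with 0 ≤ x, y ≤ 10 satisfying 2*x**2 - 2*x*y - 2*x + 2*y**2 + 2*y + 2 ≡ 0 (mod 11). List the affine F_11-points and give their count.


Affine F_11-points: {(2, 6), (3, 5), (3, 8), (4, 1), (4, 2), (5, 6), (5, 9), (6, 8), (9, 1), (9, 7), (10, 2), (10, 7)}; count = 12.

For each of the 121 pairs (x, y) ∈ F_11², evaluate f(x, y) mod 11. Record the zeros.
  x = 0: [0↦2, 1↦6, 2↦3, 3↦4, 4↦9, 5↦7, 6↦9, 7↦4, 8↦3, 9↦6, 10↦2]  zeros at y ∈ ∅
  x = 1: [0↦2, 1↦4, 2↦10, 3↦9, 4↦1, 5↦8, 6↦8, 7↦1, 8↦9, 9↦10, 10↦4]  zeros at y ∈ ∅
  x = 2: [0↦6, 1↦6, 2↦10, 3↦7, 4↦8, 5↦2, 6↦0, 7↦2, 8↦8, 9↦7, 10↦10]  zeros at y ∈ {6}
  x = 3: [0↦3, 1↦1, 2↦3, 3↦9, 4↦8, 5↦0, 6↦7, 7↦7, 8↦0, 9↦8, 10↦9]  zeros at y ∈ {5, 8}
  x = 4: [0↦4, 1↦0, 2↦0, 3↦4, 4↦1, 5↦2, 6↦7, 7↦5, 8↦7, 9↦2, 10↦1]  zeros at y ∈ {1, 2}
  x = 5: [0↦9, 1↦3, 2↦1, 3↦3, 4↦9, 5↦8, 6↦0, 7↦7, 8↦7, 9↦0, 10↦8]  zeros at y ∈ {6, 9}
  x = 6: [0↦7, 1↦10, 2↦6, 3↦6, 4↦10, 5↦7, 6↦8, 7↦2, 8↦0, 9↦2, 10↦8]  zeros at y ∈ {8}
  x = 7: [0↦9, 1↦10, 2↦4, 3↦2, 4↦4, 5↦10, 6↦9, 7↦1, 8↦8, 9↦8, 10↦1]  zeros at y ∈ ∅
  x = 8: [0↦4, 1↦3, 2↦6, 3↦2, 4↦2, 5↦6, 6↦3, 7↦4, 8↦9, 9↦7, 10↦9]  zeros at y ∈ ∅
  x = 9: [0↦3, 1↦0, 2↦1, 3↦6, 4↦4, 5↦6, 6↦1, 7↦0, 8↦3, 9↦10, 10↦10]  zeros at y ∈ {1, 7}
  x = 10: [0↦6, 1↦1, 2↦0, 3↦3, 4↦10, 5↦10, 6↦3, 7↦0, 8↦1, 9↦6, 10↦4]  zeros at y ∈ {2, 7}
Collecting zeros: affine points = {(2, 6), (3, 5), (3, 8), (4, 1), (4, 2), (5, 6), (5, 9), (6, 8), (9, 1), (9, 7), (10, 2), (10, 7)}.
Total count |C(F_11)_aff| = 12.


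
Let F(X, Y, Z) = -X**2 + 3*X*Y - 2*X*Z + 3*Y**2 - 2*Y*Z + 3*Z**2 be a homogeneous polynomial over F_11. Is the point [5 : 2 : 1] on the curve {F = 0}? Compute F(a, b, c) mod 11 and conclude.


F(5,2,1) ≡ 6 (mod 11); P is NOT on the curve.

Evaluate F(5, 2, 1) term-by-term (mod 11).
  -X**2 ↦ -1·25·1·1 = -25
  3*X*Y ↦ 3·5·2·1 = 30
  -2*X*Z ↦ -2·5·1·1 = -10
  3*Y**2 ↦ 3·1·4·1 = 12
  -2*Y*Z ↦ -2·1·2·1 = -4
  3*Z**2 ↦ 3·1·1·1 = 3
Sum: F(5, 2, 1) = (-25) + (30) + (-10) + (12) + (-4) + (3) = 6.
Reducing mod 11: 6 ≡ 6 (mod 11).
Since F(a, b, c) ≡ 6 ≠ 0 (mod 11), P does NOT lie on the curve.


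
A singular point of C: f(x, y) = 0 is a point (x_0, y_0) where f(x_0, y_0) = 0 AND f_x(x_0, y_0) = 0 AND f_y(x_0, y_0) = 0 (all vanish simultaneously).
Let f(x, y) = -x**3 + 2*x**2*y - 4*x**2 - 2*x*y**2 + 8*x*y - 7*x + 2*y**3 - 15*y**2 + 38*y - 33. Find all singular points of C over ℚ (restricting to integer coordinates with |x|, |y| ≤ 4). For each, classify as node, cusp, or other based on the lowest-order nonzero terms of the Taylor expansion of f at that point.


Singular points: {(1, 3)}; classification: node.

Compute partial derivatives:
  f_x = -3*x**2 + 4*x*y - 8*x - 2*y**2 + 8*y - 7.
  f_y = 2*x**2 - 4*x*y + 8*x + 6*y**2 - 30*y + 38.
Scan x_0 ∈ {−4, ..., 4}. For each x_0, f_y(x_0, y) is a polynomial in y; find its integer roots y ∈ {−4, ..., 4}, then test f_x and f at those candidates.
  x = -4: f_y(-4, y) = 6*y**2 - 14*y + 38; no integer root y with |y| ≤ 4.
  x = -3: f_y(-3, y) = 6*y**2 - 18*y + 32; no integer root y with |y| ≤ 4.
  x = -2: f_y(-2, y) = 6*y**2 - 22*y + 30; no integer root y with |y| ≤ 4.
  x = -1: f_y(-1, y) = 6*y**2 - 26*y + 32; no integer root y with |y| ≤ 4.
  x = 0: f_y(0, y) = 6*y**2 - 30*y + 38; no integer root y with |y| ≤ 4.
  x = 1: f_y(1, y) = 6*y**2 - 34*y + 48; vanishes at y ∈ {3}. (1, 3): f_x = 0, f = 0 — SINGULAR.
  x = 2: f_y(2, y) = 6*y**2 - 38*y + 62; no integer root y with |y| ≤ 4.
  x = 3: f_y(3, y) = 6*y**2 - 42*y + 80; no integer root y with |y| ≤ 4.
  x = 4: f_y(4, y) = 6*y**2 - 46*y + 102; no integer root y with |y| ≤ 4.
Only singular point on the grid: (1, 3).
Classify: substitute x = 1 + u, y = 3 + v and expand: f = -u**3 + 2*u**2*v - u**2 - 2*u*v**2 + 2*v**3 + v**2.
No constant or linear terms (consistent with a singular point). Quadratic part: -u**2 + v**2. Cubic part: -u**3 + 2*u**2*v - 2*u*v**2 + 2*v**3.
The quadratic part v**2 - u**2 = (v − u)(v + u) splits into two distinct linear factors, so there are two distinct tangent lines y − 3 = ±(x − 1) — this is a node (ordinary double point).
Classification: node.


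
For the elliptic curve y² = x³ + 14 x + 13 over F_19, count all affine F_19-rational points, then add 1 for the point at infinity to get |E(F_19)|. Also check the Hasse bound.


Affine points = {(1, 3), (1, 16), (2, 7), (2, 12), (3, 5), (3, 14), (4, 0), (6, 3), (6, 16), (7, 6), (7, 13), (11, 4), (11, 15), (12, 3), (12, 16), (13, 6), (13, 13), (15, 8), (15, 11), (16, 1), (16, 18), (18, 6), (18, 13)}; affine count = 23; |E(F_19)| = 24.

Discriminant check: Δ ∝ 4a³ + 27b² = 4·14³ + 27·13² = 4·2744 + 27·169 ≡ 16 (mod 19). Nonzero ⇒ E is nonsingular.
For each x ∈ F_19, compute rhs = x³ + 14·x + 13 mod 19, then count y ∈ F_19 with y² ≡ rhs.
  x = 0: rhs = 13, matching y values: none (0 points).
  x = 1: rhs = 9, matching y values: 3, 16 (2 points).
  x = 2: rhs = 11, matching y values: 7, 12 (2 points).
  x = 3: rhs = 6, matching y values: 5, 14 (2 points).
  x = 4: rhs = 0, matching y values: 0 (1 points).
  x = 5: rhs = 18, matching y values: none (0 points).
  x = 6: rhs = 9, matching y values: 3, 16 (2 points).
  x = 7: rhs = 17, matching y values: 6, 13 (2 points).
  x = 8: rhs = 10, matching y values: none (0 points).
  x = 9: rhs = 13, matching y values: none (0 points).
  x = 10: rhs = 13, matching y values: none (0 points).
  x = 11: rhs = 16, matching y values: 4, 15 (2 points).
  x = 12: rhs = 9, matching y values: 3, 16 (2 points).
  x = 13: rhs = 17, matching y values: 6, 13 (2 points).
  x = 14: rhs = 8, matching y values: none (0 points).
  x = 15: rhs = 7, matching y values: 8, 11 (2 points).
  x = 16: rhs = 1, matching y values: 1, 18 (2 points).
  x = 17: rhs = 15, matching y values: none (0 points).
  x = 18: rhs = 17, matching y values: 6, 13 (2 points).
Total affine count: 23.
Full point count |E(F_19)| = 23 + 1 = 24.
Hasse bound: |24 − (19+1)| = |4| = 4 ≤ 2√19 ≈ 8.7178 ✓.


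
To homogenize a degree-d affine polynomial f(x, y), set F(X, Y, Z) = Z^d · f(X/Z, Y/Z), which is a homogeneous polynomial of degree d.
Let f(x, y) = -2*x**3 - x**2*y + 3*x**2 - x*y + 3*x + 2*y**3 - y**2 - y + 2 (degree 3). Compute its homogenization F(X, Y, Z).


F(X, Y, Z) = -2*X**3 - X**2*Y + 3*X**2*Z - X*Y*Z + 3*X*Z**2 + 2*Y**3 - Y**2*Z - Y*Z**2 + 2*Z**3

deg(f) = 3.
Substitute x = X/Z, y = Y/Z into f, then multiply by Z^3.
  monomial -2·x^3·y^0 ↦ -2·X^3·Y^0·Z^0.
  monomial -1·x^2·y^1 ↦ -1·X^2·Y^1·Z^0.
  monomial 3·x^2·y^0 ↦ 3·X^2·Y^0·Z^1.
  monomial -1·x^1·y^1 ↦ -1·X^1·Y^1·Z^1.
  monomial 3·x^1·y^0 ↦ 3·X^1·Y^0·Z^2.
  monomial 2·x^0·y^3 ↦ 2·X^0·Y^3·Z^0.
  monomial -1·x^0·y^2 ↦ -1·X^0·Y^2·Z^1.
  monomial -1·x^0·y^1 ↦ -1·X^0·Y^1·Z^2.
  monomial 2·x^0·y^0 ↦ 2·X^0·Y^0·Z^3.
Collecting: F(X, Y, Z) = -2*X**3 - X**2*Y + 3*X**2*Z - X*Y*Z + 3*X*Z**2 + 2*Y**3 - Y**2*Z - Y*Z**2 + 2*Z**3.


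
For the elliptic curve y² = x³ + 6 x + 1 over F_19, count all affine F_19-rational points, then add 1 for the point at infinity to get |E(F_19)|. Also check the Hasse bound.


Affine points = {(0, 1), (0, 18), (5, 2), (5, 17), (6, 5), (6, 14), (7, 5), (7, 14), (9, 9), (9, 10), (10, 4), (10, 15), (11, 7), (11, 12), (14, 6), (14, 13), (17, 0)}; affine count = 17; |E(F_19)| = 18.

Discriminant check: Δ ∝ 4a³ + 27b² = 4·6³ + 27·1² = 4·216 + 27·1 ≡ 17 (mod 19). Nonzero ⇒ E is nonsingular.
For each x ∈ F_19, compute rhs = x³ + 6·x + 1 mod 19, then count y ∈ F_19 with y² ≡ rhs.
  x = 0: rhs = 1, matching y values: 1, 18 (2 points).
  x = 1: rhs = 8, matching y values: none (0 points).
  x = 2: rhs = 2, matching y values: none (0 points).
  x = 3: rhs = 8, matching y values: none (0 points).
  x = 4: rhs = 13, matching y values: none (0 points).
  x = 5: rhs = 4, matching y values: 2, 17 (2 points).
  x = 6: rhs = 6, matching y values: 5, 14 (2 points).
  x = 7: rhs = 6, matching y values: 5, 14 (2 points).
  x = 8: rhs = 10, matching y values: none (0 points).
  x = 9: rhs = 5, matching y values: 9, 10 (2 points).
  x = 10: rhs = 16, matching y values: 4, 15 (2 points).
  x = 11: rhs = 11, matching y values: 7, 12 (2 points).
  x = 12: rhs = 15, matching y values: none (0 points).
  x = 13: rhs = 15, matching y values: none (0 points).
  x = 14: rhs = 17, matching y values: 6, 13 (2 points).
  x = 15: rhs = 8, matching y values: none (0 points).
  x = 16: rhs = 13, matching y values: none (0 points).
  x = 17: rhs = 0, matching y values: 0 (1 points).
  x = 18: rhs = 13, matching y values: none (0 points).
Total affine count: 17.
Full point count |E(F_19)| = 17 + 1 = 18.
Hasse bound: |18 − (19+1)| = |-2| = 2 ≤ 2√19 ≈ 8.7178 ✓.


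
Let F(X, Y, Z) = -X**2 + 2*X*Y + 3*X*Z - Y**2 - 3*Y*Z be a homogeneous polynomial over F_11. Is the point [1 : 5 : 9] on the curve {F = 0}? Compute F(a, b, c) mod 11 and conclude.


F(1,5,9) ≡ 8 (mod 11); P is NOT on the curve.

Evaluate F(1, 5, 9) term-by-term (mod 11).
  -X**2 ↦ -1·1·1·1 = -1
  2*X*Y ↦ 2·1·5·1 = 10
  3*X*Z ↦ 3·1·1·9 = 27
  -Y**2 ↦ -1·1·25·1 = -25
  -3*Y*Z ↦ -3·1·5·9 = -135
Sum: F(1, 5, 9) = (-1) + (10) + (27) + (-25) + (-135) = -124.
Reducing mod 11: -124 ≡ 8 (mod 11).
Since F(a, b, c) ≡ 8 ≠ 0 (mod 11), P does NOT lie on the curve.


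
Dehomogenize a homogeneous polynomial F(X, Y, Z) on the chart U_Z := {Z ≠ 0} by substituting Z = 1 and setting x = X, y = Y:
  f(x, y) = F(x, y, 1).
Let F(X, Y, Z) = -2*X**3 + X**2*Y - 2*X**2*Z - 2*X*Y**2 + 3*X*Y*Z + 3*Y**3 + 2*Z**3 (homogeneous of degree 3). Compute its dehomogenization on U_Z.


f(x, y) = -2*x**3 + x**2*y - 2*x**2 - 2*x*y**2 + 3*x*y + 3*y**3 + 2

On U_Z we set Z = 1. Each monomial c·X^i·Y^j·Z^k in F becomes c·x^i·y^j·1^k = c·x^i·y^j.
Substituting Z = 1: F(X, Y, 1) = -2*x**3 + x**2*y - 2*x**2 - 2*x*y**2 + 3*x*y + 3*y**3 + 2.
Note: deg(f) ≤ deg(F) = 3; strict inequality happens when F is divisible by Z (lost terms).


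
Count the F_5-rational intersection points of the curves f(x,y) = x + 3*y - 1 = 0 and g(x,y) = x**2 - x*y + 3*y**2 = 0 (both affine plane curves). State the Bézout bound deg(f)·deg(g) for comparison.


Common zeros: {(2, 3)}; count = 1; Bézout bound = 2.

deg(f) = 1, deg(g) = 2, so Bézout bound = 2.
Scan x ∈ F_5. For each x, list the y ∈ F_5 with f(x, y) ≡ 0 and those with g(x, y) ≡ 0 (mod 5); the common zeros in that column are the intersection.
  x = 0: f ≡ 0 at y ∈ {2}; g ≡ 0 at y ∈ {0}; common: ∅.
  x = 1: f ≡ 0 at y ∈ {0}; g ≡ 0 at y ∈ {3, 4}; common: ∅.
  x = 2: f ≡ 0 at y ∈ {3}; g ≡ 0 at y ∈ {1, 3}; common: {3}.
  x = 3: f ≡ 0 at y ∈ {1}; g ≡ 0 at y ∈ {2, 4}; common: ∅.
  x = 4: f ≡ 0 at y ∈ {4}; g ≡ 0 at y ∈ {1, 2}; common: ∅.
Collecting: common zeros = {(2, 3)}, so the count is 1.
Comparison with the Bézout bound: 1 ≤ 2 = deg(f)·deg(g), as expected for curves with no common component (the affine F_5-count falls short of the bound because intersections may lie at infinity, over extension fields, or carry multiplicity).


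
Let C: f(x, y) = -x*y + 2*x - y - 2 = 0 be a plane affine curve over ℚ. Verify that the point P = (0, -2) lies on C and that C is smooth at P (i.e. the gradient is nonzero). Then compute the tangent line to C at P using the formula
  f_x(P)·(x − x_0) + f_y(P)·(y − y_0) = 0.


Tangent line at P: 4*x - y - 2 = 0.

Step 1: f(0, -2) = 0, so P lies on C.
Step 2: partial derivatives
  f_x(x, y) = 2 - y, f_y(x, y) = -x - 1.
  f_x(P) = 4, f_y(P) = -1 (gradient nonzero, so P is smooth).
Step 3: tangent line at P: 4·(x − 0) + -1·(y − -2) = 0.
Expanding: 4*x - y - 2 = 0.


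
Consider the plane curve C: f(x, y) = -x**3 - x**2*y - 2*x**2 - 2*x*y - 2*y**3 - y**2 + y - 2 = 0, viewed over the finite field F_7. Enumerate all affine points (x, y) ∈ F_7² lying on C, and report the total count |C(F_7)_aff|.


Affine F_7-points: {(2, 1), (3, 5), (4, 0)}; count = 3.

For each of the 49 pairs (x, y) ∈ F_7², evaluate f(x, y) mod 7. Record the zeros.
  x = 0: [0↦5, 1↦3, 2↦1, 3↦1, 4↦5, 5↦1, 6↦5]  zeros at y ∈ ∅
  x = 1: [0↦2, 1↦4, 2↦6, 3↦3, 4↦4, 5↦4, 6↦5]  zeros at y ∈ ∅
  x = 2: [0↦3, 1↦0, 2↦4, 3↦3, 4↦6, 5↦1, 6↦4]  zeros at y ∈ {1}
  x = 3: [0↦2, 1↦6, 2↦3, 3↦2, 4↦5, 5↦0, 6↦3]  zeros at y ∈ {5}
  x = 4: [0↦0, 1↦2, 2↦4, 3↦1, 4↦2, 5↦2, 6↦3]  zeros at y ∈ {0}
  x = 5: [0↦5, 1↦3, 2↦1, 3↦1, 4↦5, 5↦1, 6↦5]  zeros at y ∈ ∅
  x = 6: [0↦4, 1↦3, 2↦2, 3↦3, 4↦1, 5↦5, 6↦3]  zeros at y ∈ ∅
Collecting zeros: affine points = {(2, 1), (3, 5), (4, 0)}.
Total count |C(F_7)_aff| = 3.


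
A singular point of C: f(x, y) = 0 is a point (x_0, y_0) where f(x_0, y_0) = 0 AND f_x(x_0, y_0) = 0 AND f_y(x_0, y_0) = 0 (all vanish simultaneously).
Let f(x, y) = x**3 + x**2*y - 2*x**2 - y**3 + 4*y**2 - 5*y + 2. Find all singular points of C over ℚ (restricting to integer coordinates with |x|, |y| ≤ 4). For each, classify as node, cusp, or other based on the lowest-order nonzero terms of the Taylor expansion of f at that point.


Singular points: {(0, 1)}; classification: node.

Compute partial derivatives:
  f_x = 3*x**2 + 2*x*y - 4*x.
  f_y = x**2 - 3*y**2 + 8*y - 5.
Scan x_0 ∈ {−4, ..., 4}. For each x_0, f_y(x_0, y) is a polynomial in y; find its integer roots y ∈ {−4, ..., 4}, then test f_x and f at those candidates.
  x = -4: f_y(-4, y) = -3*y**2 + 8*y + 11; vanishes at y ∈ {-1}. (-4, -1): f_x = 72 ≠ 0.
  x = -3: f_y(-3, y) = -3*y**2 + 8*y + 4; no integer root y with |y| ≤ 4.
  x = -2: f_y(-2, y) = -3*y**2 + 8*y - 1; no integer root y with |y| ≤ 4.
  x = -1: f_y(-1, y) = -3*y**2 + 8*y - 4; vanishes at y ∈ {2}. (-1, 2): f_x = 3 ≠ 0.
  x = 0: f_y(0, y) = -3*y**2 + 8*y - 5; vanishes at y ∈ {1}. (0, 1): f_x = 0, f = 0 — SINGULAR.
  x = 1: f_y(1, y) = -3*y**2 + 8*y - 4; vanishes at y ∈ {2}. (1, 2): f_x = 3 ≠ 0.
  x = 2: f_y(2, y) = -3*y**2 + 8*y - 1; no integer root y with |y| ≤ 4.
  x = 3: f_y(3, y) = -3*y**2 + 8*y + 4; no integer root y with |y| ≤ 4.
  x = 4: f_y(4, y) = -3*y**2 + 8*y + 11; vanishes at y ∈ {-1}. (4, -1): f_x = 24 ≠ 0.
Only singular point on the grid: (0, 1).
Classify: substitute x = 0 + u, y = 1 + v and expand: f = u**3 + u**2*v - u**2 - v**3 + v**2.
No constant or linear terms (consistent with a singular point). Quadratic part: -u**2 + v**2. Cubic part: u**3 + u**2*v - v**3.
The quadratic part v**2 - u**2 = (v − u)(v + u) splits into two distinct linear factors, so there are two distinct tangent lines y − 1 = ±(x − 0) — this is a node (ordinary double point).
Classification: node.


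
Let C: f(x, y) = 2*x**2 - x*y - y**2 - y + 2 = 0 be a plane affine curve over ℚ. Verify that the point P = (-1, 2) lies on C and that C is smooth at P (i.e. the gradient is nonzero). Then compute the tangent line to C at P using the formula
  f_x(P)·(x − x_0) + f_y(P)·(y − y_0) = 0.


Tangent line at P: -6*x - 4*y + 2 = 0.

Step 1: f(-1, 2) = 0, so P lies on C.
Step 2: partial derivatives
  f_x(x, y) = 4*x - y, f_y(x, y) = -x - 2*y - 1.
  f_x(P) = -6, f_y(P) = -4 (gradient nonzero, so P is smooth).
Step 3: tangent line at P: -6·(x − -1) + -4·(y − 2) = 0.
Expanding: -6*x - 4*y + 2 = 0.


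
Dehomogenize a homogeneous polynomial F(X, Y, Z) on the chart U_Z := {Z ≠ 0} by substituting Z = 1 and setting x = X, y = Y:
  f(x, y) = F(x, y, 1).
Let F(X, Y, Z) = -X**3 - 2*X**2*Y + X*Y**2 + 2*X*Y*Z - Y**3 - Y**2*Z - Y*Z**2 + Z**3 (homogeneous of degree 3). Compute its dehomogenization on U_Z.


f(x, y) = -x**3 - 2*x**2*y + x*y**2 + 2*x*y - y**3 - y**2 - y + 1

On U_Z we set Z = 1. Each monomial c·X^i·Y^j·Z^k in F becomes c·x^i·y^j·1^k = c·x^i·y^j.
Substituting Z = 1: F(X, Y, 1) = -x**3 - 2*x**2*y + x*y**2 + 2*x*y - y**3 - y**2 - y + 1.
Note: deg(f) ≤ deg(F) = 3; strict inequality happens when F is divisible by Z (lost terms).


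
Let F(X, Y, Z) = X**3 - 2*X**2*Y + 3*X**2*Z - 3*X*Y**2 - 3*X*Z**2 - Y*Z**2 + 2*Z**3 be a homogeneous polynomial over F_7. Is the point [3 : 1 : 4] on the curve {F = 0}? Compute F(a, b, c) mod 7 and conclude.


F(3,1,4) ≡ 6 (mod 7); P is NOT on the curve.

Evaluate F(3, 1, 4) term-by-term (mod 7).
  X**3 ↦ 1·27·1·1 = 27
  -2*X**2*Y ↦ -2·9·1·1 = -18
  3*X**2*Z ↦ 3·9·1·4 = 108
  -3*X*Y**2 ↦ -3·3·1·1 = -9
  -3*X*Z**2 ↦ -3·3·1·16 = -144
  -Y*Z**2 ↦ -1·1·1·16 = -16
  2*Z**3 ↦ 2·1·1·64 = 128
Sum: F(3, 1, 4) = (27) + (-18) + (108) + (-9) + (-144) + (-16) + (128) = 76.
Reducing mod 7: 76 ≡ 6 (mod 7).
Since F(a, b, c) ≡ 6 ≠ 0 (mod 7), P does NOT lie on the curve.


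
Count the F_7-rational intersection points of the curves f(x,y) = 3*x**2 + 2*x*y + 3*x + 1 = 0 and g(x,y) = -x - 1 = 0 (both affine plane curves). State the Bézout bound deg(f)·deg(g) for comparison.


Common zeros: {(6, 4)}; count = 1; Bézout bound = 2.

deg(f) = 2, deg(g) = 1, so Bézout bound = 2.
Scan x ∈ F_7. For each x, list the y ∈ F_7 with f(x, y) ≡ 0 and those with g(x, y) ≡ 0 (mod 7); the common zeros in that column are the intersection.
  x = 0: f ≡ 0 at y ∈ ∅; g ≡ 0 at y ∈ ∅; common: ∅.
  x = 1: f ≡ 0 at y ∈ {0}; g ≡ 0 at y ∈ ∅; common: ∅.
  x = 2: f ≡ 0 at y ∈ {4}; g ≡ 0 at y ∈ ∅; common: ∅.
  x = 3: f ≡ 0 at y ∈ {2}; g ≡ 0 at y ∈ ∅; common: ∅.
  x = 4: f ≡ 0 at y ∈ {2}; g ≡ 0 at y ∈ ∅; common: ∅.
  x = 5: f ≡ 0 at y ∈ {0}; g ≡ 0 at y ∈ ∅; common: ∅.
  x = 6: f ≡ 0 at y ∈ {4}; g ≡ 0 at y ∈ {0, 1, 2, 3, 4, 5, 6}; common: {4}.
Collecting: common zeros = {(6, 4)}, so the count is 1.
Comparison with the Bézout bound: 1 ≤ 2 = deg(f)·deg(g), as expected for curves with no common component (the affine F_7-count falls short of the bound because intersections may lie at infinity, over extension fields, or carry multiplicity).


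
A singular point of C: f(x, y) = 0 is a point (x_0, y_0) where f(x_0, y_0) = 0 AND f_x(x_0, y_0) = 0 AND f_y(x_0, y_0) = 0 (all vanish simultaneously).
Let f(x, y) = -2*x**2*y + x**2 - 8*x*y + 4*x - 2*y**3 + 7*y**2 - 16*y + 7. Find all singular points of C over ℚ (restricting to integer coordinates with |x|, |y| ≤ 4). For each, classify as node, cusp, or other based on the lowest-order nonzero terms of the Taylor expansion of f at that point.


Singular points: {(-2, 1)}; classification: node.

Compute partial derivatives:
  f_x = -4*x*y + 2*x - 8*y + 4.
  f_y = -2*x**2 - 8*x - 6*y**2 + 14*y - 16.
Scan x_0 ∈ {−4, ..., 4}. For each x_0, f_y(x_0, y) is a polynomial in y; find its integer roots y ∈ {−4, ..., 4}, then test f_x and f at those candidates.
  x = -4: f_y(-4, y) = -6*y**2 + 14*y - 16; no integer root y with |y| ≤ 4.
  x = -3: f_y(-3, y) = -6*y**2 + 14*y - 10; no integer root y with |y| ≤ 4.
  x = -2: f_y(-2, y) = -6*y**2 + 14*y - 8; vanishes at y ∈ {1}. (-2, 1): f_x = 0, f = 0 — SINGULAR.
  x = -1: f_y(-1, y) = -6*y**2 + 14*y - 10; no integer root y with |y| ≤ 4.
  x = 0: f_y(0, y) = -6*y**2 + 14*y - 16; no integer root y with |y| ≤ 4.
  x = 1: f_y(1, y) = -6*y**2 + 14*y - 26; no integer root y with |y| ≤ 4.
  x = 2: f_y(2, y) = -6*y**2 + 14*y - 40; no integer root y with |y| ≤ 4.
  x = 3: f_y(3, y) = -6*y**2 + 14*y - 58; no integer root y with |y| ≤ 4.
  x = 4: f_y(4, y) = -6*y**2 + 14*y - 80; no integer root y with |y| ≤ 4.
Only singular point on the grid: (-2, 1).
Classify: substitute x = -2 + u, y = 1 + v and expand: f = -2*u**2*v - u**2 - 2*v**3 + v**2.
No constant or linear terms (consistent with a singular point). Quadratic part: -u**2 + v**2. Cubic part: -2*u**2*v - 2*v**3.
The quadratic part v**2 - u**2 = (v − u)(v + u) splits into two distinct linear factors, so there are two distinct tangent lines y − 1 = ±(x − -2) — this is a node (ordinary double point).
Classification: node.


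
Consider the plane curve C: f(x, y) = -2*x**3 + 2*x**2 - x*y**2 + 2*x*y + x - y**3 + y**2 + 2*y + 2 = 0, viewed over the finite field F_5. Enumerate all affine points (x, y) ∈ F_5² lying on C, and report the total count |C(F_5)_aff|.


Affine F_5-points: {(0, 3), (1, 4), (2, 1), (2, 4), (3, 4), (4, 0), (4, 2)}; count = 7.

For each of the 25 pairs (x, y) ∈ F_5², evaluate f(x, y) mod 5. Record the zeros.
  x = 0: [0↦2, 1↦4, 2↦2, 3↦0, 4↦2]  zeros at y ∈ {3}
  x = 1: [0↦3, 1↦1, 2↦3, 3↦3, 4↦0]  zeros at y ∈ {4}
  x = 2: [0↦1, 1↦0, 2↦1, 3↦3, 4↦0]  zeros at y ∈ {1, 4}
  x = 3: [0↦4, 1↦4, 2↦4, 3↦3, 4↦0]  zeros at y ∈ {4}
  x = 4: [0↦0, 1↦1, 2↦0, 3↦1, 4↦3]  zeros at y ∈ {0, 2}
Collecting zeros: affine points = {(0, 3), (1, 4), (2, 1), (2, 4), (3, 4), (4, 0), (4, 2)}.
Total count |C(F_5)_aff| = 7.


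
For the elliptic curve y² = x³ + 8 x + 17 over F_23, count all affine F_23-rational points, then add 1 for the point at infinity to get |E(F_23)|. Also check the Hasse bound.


Affine points = {(1, 7), (1, 16), (2, 8), (2, 15), (7, 5), (7, 18), (8, 8), (8, 15), (9, 6), (9, 17), (10, 4), (10, 19), (12, 1), (12, 22), (13, 8), (13, 15), (15, 4), (15, 19), (16, 3), (16, 20), (17, 11), (17, 12), (18, 6), (18, 17), (19, 6), (19, 17), (20, 9), (20, 14), (21, 4), (21, 19), (22, 10), (22, 13)}; affine count = 32; |E(F_23)| = 33.

Discriminant check: Δ ∝ 4a³ + 27b² = 4·8³ + 27·17² = 4·512 + 27·289 ≡ 7 (mod 23). Nonzero ⇒ E is nonsingular.
For each x ∈ F_23, compute rhs = x³ + 8·x + 17 mod 23, then count y ∈ F_23 with y² ≡ rhs.
  x = 0: rhs = 17, matching y values: none (0 points).
  x = 1: rhs = 3, matching y values: 7, 16 (2 points).
  x = 2: rhs = 18, matching y values: 8, 15 (2 points).
  x = 3: rhs = 22, matching y values: none (0 points).
  x = 4: rhs = 21, matching y values: none (0 points).
  x = 5: rhs = 21, matching y values: none (0 points).
  x = 6: rhs = 5, matching y values: none (0 points).
  x = 7: rhs = 2, matching y values: 5, 18 (2 points).
  x = 8: rhs = 18, matching y values: 8, 15 (2 points).
  x = 9: rhs = 13, matching y values: 6, 17 (2 points).
  x = 10: rhs = 16, matching y values: 4, 19 (2 points).
  x = 11: rhs = 10, matching y values: none (0 points).
  x = 12: rhs = 1, matching y values: 1, 22 (2 points).
  x = 13: rhs = 18, matching y values: 8, 15 (2 points).
  x = 14: rhs = 21, matching y values: none (0 points).
  x = 15: rhs = 16, matching y values: 4, 19 (2 points).
  x = 16: rhs = 9, matching y values: 3, 20 (2 points).
  x = 17: rhs = 6, matching y values: 11, 12 (2 points).
  x = 18: rhs = 13, matching y values: 6, 17 (2 points).
  x = 19: rhs = 13, matching y values: 6, 17 (2 points).
  x = 20: rhs = 12, matching y values: 9, 14 (2 points).
  x = 21: rhs = 16, matching y values: 4, 19 (2 points).
  x = 22: rhs = 8, matching y values: 10, 13 (2 points).
Total affine count: 32.
Full point count |E(F_23)| = 32 + 1 = 33.
Hasse bound: |33 − (23+1)| = |9| = 9 ≤ 2√23 ≈ 9.5917 ✓.
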